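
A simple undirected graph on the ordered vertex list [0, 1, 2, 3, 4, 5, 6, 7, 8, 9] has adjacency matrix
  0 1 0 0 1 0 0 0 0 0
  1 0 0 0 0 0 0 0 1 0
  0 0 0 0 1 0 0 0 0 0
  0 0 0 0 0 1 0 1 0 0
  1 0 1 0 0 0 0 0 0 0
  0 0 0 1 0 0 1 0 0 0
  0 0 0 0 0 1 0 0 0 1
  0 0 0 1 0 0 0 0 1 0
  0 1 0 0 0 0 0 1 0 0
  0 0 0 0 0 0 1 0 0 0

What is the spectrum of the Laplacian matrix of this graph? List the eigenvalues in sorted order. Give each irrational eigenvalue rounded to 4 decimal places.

[0, 0.0979, 0.3820, 0.8244, 1.3820, 2, 2.6180, 3.1756, 3.6180, 3.9021]

With the vertex order [0, 1, 2, 3, 4, 5, 6, 7, 8, 9], the degrees are [2, 2, 1, 2, 2, 2, 2, 2, 2, 1], giving D = diag(2, 2, 1, 2, 2, 2, 2, 2, 2, 1) and L = D - A. The multiplicity of 0 as a Laplacian eigenvalue equals the number of connected components.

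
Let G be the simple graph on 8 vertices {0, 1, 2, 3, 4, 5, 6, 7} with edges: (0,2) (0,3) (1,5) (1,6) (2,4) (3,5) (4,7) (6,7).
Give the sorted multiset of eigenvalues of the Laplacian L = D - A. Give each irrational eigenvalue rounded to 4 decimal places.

Reading degrees in the order [0, 1, 2, 3, 4, 5, 6, 7] gives [2, 2, 2, 2, 2, 2, 2, 2]; set D = diag(2, 2, 2, 2, 2, 2, 2, 2) and form L = D - A. Since every row of L sums to 0, the all-ones vector is in the kernel and 0 is an eigenvalue. The eigenvalues sum to 16, which equals trace(L) = 2|E|.

[0, 0.5858, 0.5858, 2, 2, 3.4142, 3.4142, 4]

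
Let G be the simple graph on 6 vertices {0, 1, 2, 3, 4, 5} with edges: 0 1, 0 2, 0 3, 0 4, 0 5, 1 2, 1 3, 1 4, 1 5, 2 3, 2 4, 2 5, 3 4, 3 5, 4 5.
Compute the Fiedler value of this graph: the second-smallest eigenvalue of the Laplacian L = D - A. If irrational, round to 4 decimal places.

6

Each diagonal entry of L is the vertex degree and each off-diagonal entry is -1 where an edge is present, 0 otherwise; in the order [0, 1, 2, 3, 4, 5] the diagonal is [5, 5, 5, 5, 5, 5]. Computing the eigenvalues of L and sorting gives [0, 6, 6, 6, 6, 6]. The Fiedler value lambda_2 = 6 is strictly positive, so the graph is connected. The largest eigenvalue, 6, is at most the vertex count 6.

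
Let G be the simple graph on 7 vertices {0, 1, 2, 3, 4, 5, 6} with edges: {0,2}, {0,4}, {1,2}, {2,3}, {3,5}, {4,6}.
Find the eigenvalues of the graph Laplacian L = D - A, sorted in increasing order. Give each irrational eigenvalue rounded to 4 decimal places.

[0, 0.2603, 0.6262, 1.4055, 2.2742, 3.0996, 4.3342]

Each diagonal entry of L is the vertex degree and each off-diagonal entry is -1 where an edge is present, 0 otherwise; in the order [0, 1, 2, 3, 4, 5, 6] the diagonal is [2, 1, 3, 2, 2, 1, 1]. L is symmetric positive semidefinite, so every eigenvalue is real and nonnegative. The single zero eigenvalue shows the graph is connected.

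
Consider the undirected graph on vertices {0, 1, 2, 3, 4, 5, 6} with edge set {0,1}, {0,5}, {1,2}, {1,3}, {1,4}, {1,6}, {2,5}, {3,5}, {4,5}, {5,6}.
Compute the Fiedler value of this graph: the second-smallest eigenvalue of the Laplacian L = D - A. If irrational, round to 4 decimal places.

Reading degrees in the order [0, 1, 2, 3, 4, 5, 6] gives [2, 5, 2, 2, 2, 5, 2]; set D = diag(2, 5, 2, 2, 2, 5, 2) and form L = D - A. Computing the eigenvalues of L and sorting gives [0, 2, 2, 2, 2, 5, 7]. The Fiedler value lambda_2 = 2 is strictly positive, so the graph is connected. There is one zero in the spectrum, matching the 1 component. The largest eigenvalue, 7, is at most the vertex count 7.

2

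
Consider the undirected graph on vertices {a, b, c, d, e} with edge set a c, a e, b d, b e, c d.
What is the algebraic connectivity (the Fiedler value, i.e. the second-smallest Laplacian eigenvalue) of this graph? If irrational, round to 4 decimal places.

With the vertex order [a, b, c, d, e], the degrees are [2, 2, 2, 2, 2], giving D = diag(2, 2, 2, 2, 2) and L = D - A. The sorted Laplacian eigenvalues are [0, 1.3820, 1.3820, 3.6180, 3.6180]; the algebraic connectivity is the second entry, 1.3820. The largest eigenvalue, 3.6180, is at most the vertex count 5.

1.3820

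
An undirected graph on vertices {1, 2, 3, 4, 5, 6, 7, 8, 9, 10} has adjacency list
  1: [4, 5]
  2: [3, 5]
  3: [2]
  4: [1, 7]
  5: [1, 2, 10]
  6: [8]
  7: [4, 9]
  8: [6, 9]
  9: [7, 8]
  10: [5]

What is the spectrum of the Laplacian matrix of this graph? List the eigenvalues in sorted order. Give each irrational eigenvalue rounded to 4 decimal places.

[0, 0.1100, 0.4616, 0.6697, 1.2415, 2, 2.4010, 3.0579, 3.7120, 4.3463]

With the vertex order [1, 2, 3, 4, 5, 6, 7, 8, 9, 10], the degrees are [2, 2, 1, 2, 3, 1, 2, 2, 2, 1], giving D = diag(2, 2, 1, 2, 3, 1, 2, 2, 2, 1) and L = D - A. Diagonalising L (or applying a numerical eigensolver to the 10x10 matrix) gives the spectrum above. The largest eigenvalue, 4.3463, is at most the vertex count 10.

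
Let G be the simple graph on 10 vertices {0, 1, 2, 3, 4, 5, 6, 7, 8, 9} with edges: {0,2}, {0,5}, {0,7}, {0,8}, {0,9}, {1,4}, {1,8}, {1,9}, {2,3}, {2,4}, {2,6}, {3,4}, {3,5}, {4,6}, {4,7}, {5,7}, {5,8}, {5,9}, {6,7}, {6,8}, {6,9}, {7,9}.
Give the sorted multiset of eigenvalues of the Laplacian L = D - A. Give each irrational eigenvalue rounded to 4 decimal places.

With the vertex order [0, 1, 2, 3, 4, 5, 6, 7, 8, 9], the degrees are [5, 3, 4, 3, 5, 5, 5, 5, 4, 5], giving D = diag(5, 3, 4, 3, 5, 5, 5, 5, 4, 5) and L = D - A. L is symmetric positive semidefinite, so every eigenvalue is real and nonnegative. The single zero eigenvalue shows the graph is connected. By the matrix-tree theorem the graph has (1/10) * product of the nonzero eigenvalues = 80894 spanning trees.

[0, 2.1676, 2.8916, 3.5411, 4, 4.7381, 5.5620, 6.5116, 6.9703, 7.6177]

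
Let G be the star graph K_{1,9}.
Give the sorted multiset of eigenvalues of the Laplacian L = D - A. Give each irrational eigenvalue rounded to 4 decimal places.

The graph has 10 vertices and degree multiset [9, 1, 1, 1, 1, 1, 1, 1, 1, 1]; D is the diagonal matrix of degrees and L = D - A. Since every row of L sums to 0, the all-ones vector is in the kernel and 0 is an eigenvalue. By the matrix-tree theorem the graph has (1/10) * product of the nonzero eigenvalues = 1 spanning tree.

[0, 1, 1, 1, 1, 1, 1, 1, 1, 10]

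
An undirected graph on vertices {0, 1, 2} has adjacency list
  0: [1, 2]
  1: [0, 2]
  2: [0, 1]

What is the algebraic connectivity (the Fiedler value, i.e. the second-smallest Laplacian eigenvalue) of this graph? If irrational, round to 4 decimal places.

Reading degrees in the order [0, 1, 2] gives [2, 2, 2]; set D = diag(2, 2, 2) and form L = D - A. The sorted Laplacian eigenvalues are [0, 3, 3]; the algebraic connectivity is the second entry, 3. The largest eigenvalue, 3, is at most the vertex count 3.

3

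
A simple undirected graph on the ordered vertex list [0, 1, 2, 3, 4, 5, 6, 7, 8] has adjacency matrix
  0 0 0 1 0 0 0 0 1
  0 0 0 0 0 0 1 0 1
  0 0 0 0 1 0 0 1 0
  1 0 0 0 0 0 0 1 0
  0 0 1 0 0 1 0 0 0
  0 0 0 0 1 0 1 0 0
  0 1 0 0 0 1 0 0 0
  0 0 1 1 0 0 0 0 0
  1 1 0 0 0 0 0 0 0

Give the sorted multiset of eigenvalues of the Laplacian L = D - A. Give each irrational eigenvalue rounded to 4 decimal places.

[0, 0.4679, 0.4679, 1.6527, 1.6527, 3, 3, 3.8794, 3.8794]

With the vertex order [0, 1, 2, 3, 4, 5, 6, 7, 8], the degrees are [2, 2, 2, 2, 2, 2, 2, 2, 2], giving D = diag(2, 2, 2, 2, 2, 2, 2, 2, 2) and L = D - A. The multiplicity of 0 as a Laplacian eigenvalue equals the number of connected components. There is one zero in the spectrum, matching the 1 component.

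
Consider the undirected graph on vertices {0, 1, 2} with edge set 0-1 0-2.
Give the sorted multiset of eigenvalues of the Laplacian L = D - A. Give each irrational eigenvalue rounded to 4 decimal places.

Reading degrees in the order [0, 1, 2] gives [2, 1, 1]; set D = diag(2, 1, 1) and form L = D - A. The multiplicity of 0 as a Laplacian eigenvalue equals the number of connected components. The single zero eigenvalue shows the graph is connected. The largest eigenvalue, 3, is at most the vertex count 3.

[0, 1, 3]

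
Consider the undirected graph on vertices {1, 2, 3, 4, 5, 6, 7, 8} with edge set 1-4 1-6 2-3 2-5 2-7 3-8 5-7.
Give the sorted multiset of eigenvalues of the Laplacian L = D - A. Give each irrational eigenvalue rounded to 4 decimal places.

[0, 0, 0.5188, 1, 2.3111, 3, 3, 4.1701]

Each diagonal entry of L is the vertex degree and each off-diagonal entry is -1 where an edge is present, 0 otherwise; in the order [1, 2, 3, 4, 5, 6, 7, 8] the diagonal is [2, 3, 2, 1, 2, 1, 2, 1]. Diagonalising L (or applying a numerical eigensolver to the 8x8 matrix) gives the spectrum above. The 2 zero eigenvalues correspond to the 2 connected components. The eigenvalues sum to 14, which equals trace(L) = 2|E|. There are 2 zeros in the spectrum, matching the 2 components.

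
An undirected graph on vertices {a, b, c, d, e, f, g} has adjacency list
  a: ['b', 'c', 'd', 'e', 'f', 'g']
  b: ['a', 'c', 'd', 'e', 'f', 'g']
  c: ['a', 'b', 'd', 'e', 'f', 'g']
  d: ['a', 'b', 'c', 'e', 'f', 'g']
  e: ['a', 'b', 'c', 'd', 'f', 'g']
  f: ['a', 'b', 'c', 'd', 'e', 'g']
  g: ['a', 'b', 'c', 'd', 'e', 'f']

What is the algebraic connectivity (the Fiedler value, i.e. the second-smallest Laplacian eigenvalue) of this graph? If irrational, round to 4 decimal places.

Reading degrees in the order [a, b, c, d, e, f, g] gives [6, 6, 6, 6, 6, 6, 6]; set D = diag(6, 6, 6, 6, 6, 6, 6) and form L = D - A. The smallest Laplacian eigenvalue is always 0. The next one, lambda_2 = 7, measures how hard the graph is to disconnect: larger values mean better connectivity.

7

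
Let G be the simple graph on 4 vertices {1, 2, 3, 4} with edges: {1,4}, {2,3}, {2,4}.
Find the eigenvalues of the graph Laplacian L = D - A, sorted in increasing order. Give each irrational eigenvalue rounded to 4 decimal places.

[0, 0.5858, 2, 3.4142]

Reading degrees in the order [1, 2, 3, 4] gives [1, 2, 1, 2]; set D = diag(1, 2, 1, 2) and form L = D - A. L is symmetric positive semidefinite, so every eigenvalue is real and nonnegative. By the matrix-tree theorem the graph has (1/4) * product of the nonzero eigenvalues = 1 spanning tree.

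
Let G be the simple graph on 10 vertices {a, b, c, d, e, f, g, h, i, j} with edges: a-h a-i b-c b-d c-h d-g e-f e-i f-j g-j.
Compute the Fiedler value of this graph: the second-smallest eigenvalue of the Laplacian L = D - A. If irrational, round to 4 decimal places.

With the vertex order [a, b, c, d, e, f, g, h, i, j], the degrees are [2, 2, 2, 2, 2, 2, 2, 2, 2, 2], giving D = diag(2, 2, 2, 2, 2, 2, 2, 2, 2, 2) and L = D - A. The sorted Laplacian eigenvalues are [0, 0.3820, 0.3820, 1.3820, 1.3820, 2.6180, 2.6180, 3.6180, 3.6180, 4]; the algebraic connectivity is the second entry, 0.3820. The eigenvalues sum to 20, which equals trace(L) = 2|E|. There is one zero in the spectrum, matching the 1 component.

0.3820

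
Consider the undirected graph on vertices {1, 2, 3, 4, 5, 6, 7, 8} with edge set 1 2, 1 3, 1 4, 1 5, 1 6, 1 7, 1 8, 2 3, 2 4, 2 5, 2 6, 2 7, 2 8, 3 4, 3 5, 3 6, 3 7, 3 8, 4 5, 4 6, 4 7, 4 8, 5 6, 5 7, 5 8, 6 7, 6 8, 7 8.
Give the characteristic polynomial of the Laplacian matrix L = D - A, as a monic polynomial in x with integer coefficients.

x^8 - 56x^7 + 1344x^6 - 17920x^5 + 143360x^4 - 688128x^3 + 1835008x^2 - 2097152x

With the vertex order [1, 2, 3, 4, 5, 6, 7, 8], the degrees are [7, 7, 7, 7, 7, 7, 7, 7], giving D = diag(7, 7, 7, 7, 7, 7, 7, 7) and L = D - A. The eigenvalues of L are [0, 8, 8, 8, 8, 8, 8, 8]; the characteristic polynomial is the product of (x - lambda_i), which multiplies out to x^8 - 56x^7 + 1344x^6 - 17920x^5 + 143360x^4 - 688128x^3 + 1835008x^2 - 2097152x. The coefficient of x^7 equals -trace(L) = -56, matching the sum of degrees. The largest eigenvalue, 8, is at most the vertex count 8. The eigenvalues sum to 56, which equals trace(L) = 2|E|.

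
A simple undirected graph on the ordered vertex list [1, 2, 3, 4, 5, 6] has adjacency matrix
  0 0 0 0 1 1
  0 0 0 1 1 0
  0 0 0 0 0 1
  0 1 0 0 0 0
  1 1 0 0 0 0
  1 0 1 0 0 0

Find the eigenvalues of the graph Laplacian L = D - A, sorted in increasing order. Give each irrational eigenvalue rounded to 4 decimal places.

With the vertex order [1, 2, 3, 4, 5, 6], the degrees are [2, 2, 1, 1, 2, 2], giving D = diag(2, 2, 1, 1, 2, 2) and L = D - A. The multiplicity of 0 as a Laplacian eigenvalue equals the number of connected components. The single zero eigenvalue shows the graph is connected. The largest eigenvalue, 3.7321, is at most the vertex count 6.

[0, 0.2679, 1, 2, 3, 3.7321]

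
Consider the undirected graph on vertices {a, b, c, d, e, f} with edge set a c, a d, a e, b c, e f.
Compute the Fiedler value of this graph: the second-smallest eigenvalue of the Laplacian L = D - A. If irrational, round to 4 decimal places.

With the vertex order [a, b, c, d, e, f], the degrees are [3, 1, 2, 1, 2, 1], giving D = diag(3, 1, 2, 1, 2, 1) and L = D - A. The smallest Laplacian eigenvalue is always 0. The next one, lambda_2 = 0.3820, measures how hard the graph is to disconnect: larger values mean better connectivity.

0.3820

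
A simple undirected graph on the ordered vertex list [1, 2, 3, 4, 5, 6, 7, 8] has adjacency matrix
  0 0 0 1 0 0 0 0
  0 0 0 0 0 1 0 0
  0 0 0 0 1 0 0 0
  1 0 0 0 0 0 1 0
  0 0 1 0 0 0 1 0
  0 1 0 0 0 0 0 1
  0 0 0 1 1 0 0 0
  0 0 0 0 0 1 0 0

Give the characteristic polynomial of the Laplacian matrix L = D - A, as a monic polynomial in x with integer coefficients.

Reading degrees in the order [1, 2, 3, 4, 5, 6, 7, 8] gives [1, 1, 1, 2, 2, 2, 2, 1]; set D = diag(1, 1, 1, 2, 2, 2, 2, 1) and form L = D - A. Computing det(xI - L) by cofactor expansion (or equivalently via sum-over-permutations) gives x^8 - 12x^7 + 56x^6 - 128x^5 + 148x^4 - 80x^3 + 15x^2. The constant term is 0 because L is singular (the all-ones vector lies in its kernel). There are 2 zeros in the spectrum, matching the 2 components.

x^8 - 12x^7 + 56x^6 - 128x^5 + 148x^4 - 80x^3 + 15x^2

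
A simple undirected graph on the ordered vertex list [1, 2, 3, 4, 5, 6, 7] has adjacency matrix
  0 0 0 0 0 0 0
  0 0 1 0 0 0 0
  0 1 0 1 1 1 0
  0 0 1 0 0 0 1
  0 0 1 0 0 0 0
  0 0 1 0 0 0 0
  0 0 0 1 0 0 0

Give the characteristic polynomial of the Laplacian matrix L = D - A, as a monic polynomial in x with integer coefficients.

x^7 - 10x^6 + 33x^5 - 46x^4 + 28x^3 - 6x^2

Each diagonal entry of L is the vertex degree and each off-diagonal entry is -1 where an edge is present, 0 otherwise; in the order [1, 2, 3, 4, 5, 6, 7] the diagonal is [0, 1, 4, 2, 1, 1, 1]. L has integer entries, so p(x) = det(xI - L) has integer coefficients. Expanding the determinant yields x^7 - 10x^6 + 33x^5 - 46x^4 + 28x^3 - 6x^2. Since p(0) = det(-L) = 0, x divides p(x). There are 2 zeros in the spectrum, matching the 2 components.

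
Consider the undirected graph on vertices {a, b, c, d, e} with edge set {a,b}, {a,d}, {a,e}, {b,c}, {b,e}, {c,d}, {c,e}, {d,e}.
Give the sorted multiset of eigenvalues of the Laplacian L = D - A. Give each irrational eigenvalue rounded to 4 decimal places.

[0, 3, 3, 5, 5]

Each diagonal entry of L is the vertex degree and each off-diagonal entry is -1 where an edge is present, 0 otherwise; in the order [a, b, c, d, e] the diagonal is [3, 3, 3, 3, 4]. Since every row of L sums to 0, the all-ones vector is in the kernel and 0 is an eigenvalue.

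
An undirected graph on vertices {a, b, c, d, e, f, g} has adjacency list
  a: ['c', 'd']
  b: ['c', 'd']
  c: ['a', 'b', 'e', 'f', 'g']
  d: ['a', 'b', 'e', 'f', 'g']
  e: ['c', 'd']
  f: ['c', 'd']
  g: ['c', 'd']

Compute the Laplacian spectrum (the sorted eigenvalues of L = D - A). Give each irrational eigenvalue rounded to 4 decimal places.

With the vertex order [a, b, c, d, e, f, g], the degrees are [2, 2, 5, 5, 2, 2, 2], giving D = diag(2, 2, 5, 5, 2, 2, 2) and L = D - A. Diagonalising L (or applying a numerical eigensolver to the 7x7 matrix) gives the spectrum above. The largest eigenvalue, 7, is at most the vertex count 7. The eigenvalues sum to 20, which equals trace(L) = 2|E|.

[0, 2, 2, 2, 2, 5, 7]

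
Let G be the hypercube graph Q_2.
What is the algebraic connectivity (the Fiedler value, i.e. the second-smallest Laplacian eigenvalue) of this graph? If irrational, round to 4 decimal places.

2

The graph has 4 vertices and degree multiset [2, 2, 2, 2]; D is the diagonal matrix of degrees and L = D - A. The smallest Laplacian eigenvalue is always 0. The next one, lambda_2 = 2, measures how hard the graph is to disconnect: larger values mean better connectivity. The eigenvalues sum to 8, which equals trace(L) = 2|E|. There is one zero in the spectrum, matching the 1 component.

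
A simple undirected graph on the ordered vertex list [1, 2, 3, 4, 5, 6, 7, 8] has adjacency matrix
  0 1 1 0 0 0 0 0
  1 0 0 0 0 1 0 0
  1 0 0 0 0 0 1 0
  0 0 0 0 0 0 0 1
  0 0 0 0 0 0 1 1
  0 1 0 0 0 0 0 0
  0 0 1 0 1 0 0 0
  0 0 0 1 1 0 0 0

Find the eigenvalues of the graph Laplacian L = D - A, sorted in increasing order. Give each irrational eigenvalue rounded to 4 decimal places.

[0, 0.1522, 0.5858, 1.2346, 2, 2.7654, 3.4142, 3.8478]

Reading degrees in the order [1, 2, 3, 4, 5, 6, 7, 8] gives [2, 2, 2, 1, 2, 1, 2, 2]; set D = diag(2, 2, 2, 1, 2, 1, 2, 2) and form L = D - A. Diagonalising L (or applying a numerical eigensolver to the 8x8 matrix) gives the spectrum above. The single zero eigenvalue shows the graph is connected. There is one zero in the spectrum, matching the 1 component.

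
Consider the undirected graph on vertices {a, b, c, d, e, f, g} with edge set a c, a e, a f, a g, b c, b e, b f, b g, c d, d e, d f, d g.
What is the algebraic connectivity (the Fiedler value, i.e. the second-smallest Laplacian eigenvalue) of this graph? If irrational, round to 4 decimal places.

Reading degrees in the order [a, b, c, d, e, f, g] gives [4, 4, 3, 4, 3, 3, 3]; set D = diag(4, 4, 3, 4, 3, 3, 3) and form L = D - A. Computing the eigenvalues of L and sorting gives [0, 3, 3, 3, 4, 4, 7]. The Fiedler value lambda_2 = 3 is strictly positive, so the graph is connected. There is one zero in the spectrum, matching the 1 component. The largest eigenvalue, 7, is at most the vertex count 7.

3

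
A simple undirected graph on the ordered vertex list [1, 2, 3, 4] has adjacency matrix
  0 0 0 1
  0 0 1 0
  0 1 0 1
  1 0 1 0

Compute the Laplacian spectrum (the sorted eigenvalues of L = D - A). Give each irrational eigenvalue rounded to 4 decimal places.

Each diagonal entry of L is the vertex degree and each off-diagonal entry is -1 where an edge is present, 0 otherwise; in the order [1, 2, 3, 4] the diagonal is [1, 1, 2, 2]. L is symmetric positive semidefinite, so every eigenvalue is real and nonnegative. The single zero eigenvalue shows the graph is connected.

[0, 0.5858, 2, 3.4142]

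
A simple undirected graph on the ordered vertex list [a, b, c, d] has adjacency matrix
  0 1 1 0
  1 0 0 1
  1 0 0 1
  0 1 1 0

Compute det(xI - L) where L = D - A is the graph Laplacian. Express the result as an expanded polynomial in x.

Each diagonal entry of L is the vertex degree and each off-diagonal entry is -1 where an edge is present, 0 otherwise; in the order [a, b, c, d] the diagonal is [2, 2, 2, 2]. L has integer entries, so p(x) = det(xI - L) has integer coefficients. Expanding the determinant yields x^4 - 8x^3 + 20x^2 - 16x. Since p(0) = det(-L) = 0, x divides p(x). By the matrix-tree theorem the graph has (1/4) * product of the nonzero eigenvalues = 4 spanning trees.

x^4 - 8x^3 + 20x^2 - 16x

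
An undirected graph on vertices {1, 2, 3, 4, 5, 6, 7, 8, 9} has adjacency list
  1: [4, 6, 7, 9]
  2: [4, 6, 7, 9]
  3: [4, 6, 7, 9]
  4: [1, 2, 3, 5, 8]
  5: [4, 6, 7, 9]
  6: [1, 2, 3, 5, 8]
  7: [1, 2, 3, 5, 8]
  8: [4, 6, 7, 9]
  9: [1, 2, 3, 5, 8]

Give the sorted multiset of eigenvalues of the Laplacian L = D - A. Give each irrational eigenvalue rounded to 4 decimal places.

With the vertex order [1, 2, 3, 4, 5, 6, 7, 8, 9], the degrees are [4, 4, 4, 5, 4, 5, 5, 4, 5], giving D = diag(4, 4, 4, 5, 4, 5, 5, 4, 5) and L = D - A. Diagonalising L (or applying a numerical eigensolver to the 9x9 matrix) gives the spectrum above.

[0, 4, 4, 4, 4, 5, 5, 5, 9]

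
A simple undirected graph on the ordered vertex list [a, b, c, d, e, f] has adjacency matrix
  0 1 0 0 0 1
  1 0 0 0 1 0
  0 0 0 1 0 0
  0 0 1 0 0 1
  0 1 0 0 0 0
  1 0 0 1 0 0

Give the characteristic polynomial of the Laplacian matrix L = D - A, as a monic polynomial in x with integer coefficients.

x^6 - 10x^5 + 36x^4 - 56x^3 + 35x^2 - 6x

Each diagonal entry of L is the vertex degree and each off-diagonal entry is -1 where an edge is present, 0 otherwise; in the order [a, b, c, d, e, f] the diagonal is [2, 2, 1, 2, 1, 2]. L has integer entries, so p(x) = det(xI - L) has integer coefficients. Expanding the determinant yields x^6 - 10x^5 + 36x^4 - 56x^3 + 35x^2 - 6x. Since p(0) = det(-L) = 0, x divides p(x). By the matrix-tree theorem the graph has (1/6) * product of the nonzero eigenvalues = 1 spanning tree. There is one zero in the spectrum, matching the 1 component.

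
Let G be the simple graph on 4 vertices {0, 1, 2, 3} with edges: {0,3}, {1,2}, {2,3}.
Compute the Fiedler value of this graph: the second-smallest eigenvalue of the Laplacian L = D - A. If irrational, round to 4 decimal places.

With the vertex order [0, 1, 2, 3], the degrees are [1, 1, 2, 2], giving D = diag(1, 1, 2, 2) and L = D - A. The sorted Laplacian eigenvalues are [0, 0.5858, 2, 3.4142]; the algebraic connectivity is the second entry, 0.5858. By the matrix-tree theorem the graph has (1/4) * product of the nonzero eigenvalues = 1 spanning tree. There is one zero in the spectrum, matching the 1 component.

0.5858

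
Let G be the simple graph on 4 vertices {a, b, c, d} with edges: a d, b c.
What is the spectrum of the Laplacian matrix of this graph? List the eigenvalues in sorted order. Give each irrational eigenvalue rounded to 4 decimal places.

[0, 0, 2, 2]

Reading degrees in the order [a, b, c, d] gives [1, 1, 1, 1]; set D = diag(1, 1, 1, 1) and form L = D - A. Since every row of L sums to 0, the all-ones vector is in the kernel and 0 is an eigenvalue. The 2 zero eigenvalues correspond to the 2 connected components. There are 2 zeros in the spectrum, matching the 2 components.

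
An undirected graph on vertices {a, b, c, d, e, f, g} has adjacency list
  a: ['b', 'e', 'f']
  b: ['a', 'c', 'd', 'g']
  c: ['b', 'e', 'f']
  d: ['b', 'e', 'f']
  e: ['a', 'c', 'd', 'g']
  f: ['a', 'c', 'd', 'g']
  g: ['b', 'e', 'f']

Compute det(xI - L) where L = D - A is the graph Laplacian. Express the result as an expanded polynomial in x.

Each diagonal entry of L is the vertex degree and each off-diagonal entry is -1 where an edge is present, 0 otherwise; in the order [a, b, c, d, e, f, g] the diagonal is [3, 4, 3, 3, 4, 4, 3]. The eigenvalues of L are [0, 3, 3, 3, 4, 4, 7]; the characteristic polynomial is the product of (x - lambda_i), which multiplies out to x^7 - 24x^6 + 234x^5 - 1192x^4 + 3357x^3 - 4968x^2 + 3024x. The coefficient of x^6 equals -trace(L) = -24, matching the sum of degrees.

x^7 - 24x^6 + 234x^5 - 1192x^4 + 3357x^3 - 4968x^2 + 3024x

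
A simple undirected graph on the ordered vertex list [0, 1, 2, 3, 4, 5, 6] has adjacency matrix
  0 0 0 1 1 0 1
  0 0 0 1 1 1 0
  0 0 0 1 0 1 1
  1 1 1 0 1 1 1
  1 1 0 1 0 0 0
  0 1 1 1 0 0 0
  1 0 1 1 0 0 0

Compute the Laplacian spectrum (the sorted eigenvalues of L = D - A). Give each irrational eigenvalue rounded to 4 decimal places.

[0, 2, 2, 4, 4, 5, 7]

Each diagonal entry of L is the vertex degree and each off-diagonal entry is -1 where an edge is present, 0 otherwise; in the order [0, 1, 2, 3, 4, 5, 6] the diagonal is [3, 3, 3, 6, 3, 3, 3]. Since every row of L sums to 0, the all-ones vector is in the kernel and 0 is an eigenvalue. By the matrix-tree theorem the graph has (1/7) * product of the nonzero eigenvalues = 320 spanning trees. There is one zero in the spectrum, matching the 1 component.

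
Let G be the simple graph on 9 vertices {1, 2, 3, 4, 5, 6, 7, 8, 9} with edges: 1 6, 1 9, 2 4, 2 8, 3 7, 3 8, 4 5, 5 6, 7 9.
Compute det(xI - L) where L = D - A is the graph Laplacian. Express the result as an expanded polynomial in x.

x^9 - 18x^8 + 135x^7 - 546x^6 + 1287x^5 - 1782x^4 + 1386x^3 - 540x^2 + 81x

Reading degrees in the order [1, 2, 3, 4, 5, 6, 7, 8, 9] gives [2, 2, 2, 2, 2, 2, 2, 2, 2]; set D = diag(2, 2, 2, 2, 2, 2, 2, 2, 2) and form L = D - A. L has integer entries, so p(x) = det(xI - L) has integer coefficients. Expanding the determinant yields x^9 - 18x^8 + 135x^7 - 546x^6 + 1287x^5 - 1782x^4 + 1386x^3 - 540x^2 + 81x. The constant term is 0 because L is singular (the all-ones vector lies in its kernel). The eigenvalues sum to 18, which equals trace(L) = 2|E|.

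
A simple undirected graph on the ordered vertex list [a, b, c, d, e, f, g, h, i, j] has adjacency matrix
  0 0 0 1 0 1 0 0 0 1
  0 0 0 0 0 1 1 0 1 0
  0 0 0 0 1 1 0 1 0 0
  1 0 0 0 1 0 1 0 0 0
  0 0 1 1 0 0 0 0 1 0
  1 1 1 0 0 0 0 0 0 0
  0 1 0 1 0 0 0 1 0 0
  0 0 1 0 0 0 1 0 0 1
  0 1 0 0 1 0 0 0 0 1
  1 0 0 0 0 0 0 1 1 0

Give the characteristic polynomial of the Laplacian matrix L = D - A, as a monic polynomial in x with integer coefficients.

x^10 - 30x^9 + 390x^8 - 2880x^7 + 13305x^6 - 39882x^5 + 77640x^4 - 94800x^3 + 66000x^2 - 20000x

Each diagonal entry of L is the vertex degree and each off-diagonal entry is -1 where an edge is present, 0 otherwise; in the order [a, b, c, d, e, f, g, h, i, j] the diagonal is [3, 3, 3, 3, 3, 3, 3, 3, 3, 3]. L has integer entries, so p(x) = det(xI - L) has integer coefficients. Expanding the determinant yields x^10 - 30x^9 + 390x^8 - 2880x^7 + 13305x^6 - 39882x^5 + 77640x^4 - 94800x^3 + 66000x^2 - 20000x. The constant term is 0 because L is singular (the all-ones vector lies in its kernel).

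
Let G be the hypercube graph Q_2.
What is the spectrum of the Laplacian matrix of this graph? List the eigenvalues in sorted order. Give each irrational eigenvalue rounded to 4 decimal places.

[0, 2, 2, 4]

The graph has 4 vertices and degree multiset [2, 2, 2, 2]; D is the diagonal matrix of degrees and L = D - A. The multiplicity of 0 as a Laplacian eigenvalue equals the number of connected components. The largest eigenvalue, 4, is at most the vertex count 4.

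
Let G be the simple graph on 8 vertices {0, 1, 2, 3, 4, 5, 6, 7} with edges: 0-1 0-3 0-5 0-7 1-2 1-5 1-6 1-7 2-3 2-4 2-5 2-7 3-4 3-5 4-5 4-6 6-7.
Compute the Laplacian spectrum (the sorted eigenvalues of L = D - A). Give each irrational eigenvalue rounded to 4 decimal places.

Each diagonal entry of L is the vertex degree and each off-diagonal entry is -1 where an edge is present, 0 otherwise; in the order [0, 1, 2, 3, 4, 5, 6, 7] the diagonal is [4, 5, 5, 4, 4, 5, 3, 4]. The multiplicity of 0 as a Laplacian eigenvalue equals the number of connected components. The eigenvalues sum to 34, which equals trace(L) = 2|E|. The largest eigenvalue, 6.9319, is at most the vertex count 8.

[0, 2.4384, 3.0681, 4.4824, 5, 5.5176, 6.5616, 6.9319]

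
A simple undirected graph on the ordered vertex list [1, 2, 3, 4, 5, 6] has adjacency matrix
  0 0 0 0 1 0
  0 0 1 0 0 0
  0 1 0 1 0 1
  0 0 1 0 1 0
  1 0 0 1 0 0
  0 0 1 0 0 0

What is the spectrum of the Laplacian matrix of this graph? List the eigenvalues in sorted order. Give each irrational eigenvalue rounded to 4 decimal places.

[0, 0.3249, 1, 1.4608, 3, 4.2143]

Reading degrees in the order [1, 2, 3, 4, 5, 6] gives [1, 1, 3, 2, 2, 1]; set D = diag(1, 1, 3, 2, 2, 1) and form L = D - A. The multiplicity of 0 as a Laplacian eigenvalue equals the number of connected components. By the matrix-tree theorem the graph has (1/6) * product of the nonzero eigenvalues = 1 spanning tree.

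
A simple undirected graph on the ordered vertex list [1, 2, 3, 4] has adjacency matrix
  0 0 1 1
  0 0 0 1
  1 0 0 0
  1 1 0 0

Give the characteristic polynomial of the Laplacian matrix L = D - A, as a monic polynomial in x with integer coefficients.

x^4 - 6x^3 + 10x^2 - 4x

With the vertex order [1, 2, 3, 4], the degrees are [2, 1, 1, 2], giving D = diag(2, 1, 1, 2) and L = D - A. Computing det(xI - L) by cofactor expansion (or equivalently via sum-over-permutations) gives x^4 - 6x^3 + 10x^2 - 4x. The coefficient of x^3 equals -trace(L) = -6, matching the sum of degrees. The eigenvalues sum to 6, which equals trace(L) = 2|E|.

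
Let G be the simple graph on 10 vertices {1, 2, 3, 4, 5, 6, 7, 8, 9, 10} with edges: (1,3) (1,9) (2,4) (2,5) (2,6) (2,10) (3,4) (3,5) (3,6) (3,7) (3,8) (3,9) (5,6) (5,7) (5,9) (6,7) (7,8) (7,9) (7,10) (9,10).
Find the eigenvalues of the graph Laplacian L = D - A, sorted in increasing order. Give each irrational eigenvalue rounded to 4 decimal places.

[0, 1.5633, 1.7790, 2.0934, 3.0027, 4.3069, 5.1815, 6.6307, 7.2770, 8.1654]

Reading degrees in the order [1, 2, 3, 4, 5, 6, 7, 8, 9, 10] gives [2, 4, 7, 2, 5, 4, 6, 2, 5, 3]; set D = diag(2, 4, 7, 2, 5, 4, 6, 2, 5, 3) and form L = D - A. Since every row of L sums to 0, the all-ones vector is in the kernel and 0 is an eigenvalue. The single zero eigenvalue shows the graph is connected. The eigenvalues sum to 40, which equals trace(L) = 2|E|.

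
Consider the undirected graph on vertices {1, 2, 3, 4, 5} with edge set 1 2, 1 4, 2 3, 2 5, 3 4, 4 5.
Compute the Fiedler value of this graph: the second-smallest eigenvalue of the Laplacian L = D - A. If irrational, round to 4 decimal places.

Each diagonal entry of L is the vertex degree and each off-diagonal entry is -1 where an edge is present, 0 otherwise; in the order [1, 2, 3, 4, 5] the diagonal is [2, 3, 2, 3, 2]. The sorted Laplacian eigenvalues are [0, 2, 2, 3, 5]; the algebraic connectivity is the second entry, 2. The largest eigenvalue, 5, is at most the vertex count 5. The eigenvalues sum to 12, which equals trace(L) = 2|E|.

2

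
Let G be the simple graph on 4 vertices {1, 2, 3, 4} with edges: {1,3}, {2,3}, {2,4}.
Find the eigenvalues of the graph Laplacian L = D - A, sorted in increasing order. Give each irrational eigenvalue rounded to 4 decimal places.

Reading degrees in the order [1, 2, 3, 4] gives [1, 2, 2, 1]; set D = diag(1, 2, 2, 1) and form L = D - A. Diagonalising L (or applying a numerical eigensolver to the 4x4 matrix) gives the spectrum above. The single zero eigenvalue shows the graph is connected. By the matrix-tree theorem the graph has (1/4) * product of the nonzero eigenvalues = 1 spanning tree. The largest eigenvalue, 3.4142, is at most the vertex count 4.

[0, 0.5858, 2, 3.4142]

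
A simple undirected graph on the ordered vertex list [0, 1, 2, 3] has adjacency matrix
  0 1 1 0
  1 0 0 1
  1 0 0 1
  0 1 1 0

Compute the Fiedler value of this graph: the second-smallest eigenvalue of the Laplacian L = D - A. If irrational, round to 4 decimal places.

2

With the vertex order [0, 1, 2, 3], the degrees are [2, 2, 2, 2], giving D = diag(2, 2, 2, 2) and L = D - A. The sorted Laplacian eigenvalues are [0, 2, 2, 4]; the algebraic connectivity is the second entry, 2. The eigenvalues sum to 8, which equals trace(L) = 2|E|.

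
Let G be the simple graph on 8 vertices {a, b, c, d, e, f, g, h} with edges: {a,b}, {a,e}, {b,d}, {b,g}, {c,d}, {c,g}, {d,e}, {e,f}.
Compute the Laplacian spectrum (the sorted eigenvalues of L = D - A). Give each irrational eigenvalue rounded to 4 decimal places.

[0, 0, 0.6086, 1.3820, 2.2271, 3, 3.6180, 5.1642]

With the vertex order [a, b, c, d, e, f, g, h], the degrees are [2, 3, 2, 3, 3, 1, 2, 0], giving D = diag(2, 3, 2, 3, 3, 1, 2, 0) and L = D - A. Diagonalising L (or applying a numerical eigensolver to the 8x8 matrix) gives the spectrum above. The 2 zero eigenvalues correspond to the 2 connected components. The largest eigenvalue, 5.1642, is at most the vertex count 8. There are 2 zeros in the spectrum, matching the 2 components.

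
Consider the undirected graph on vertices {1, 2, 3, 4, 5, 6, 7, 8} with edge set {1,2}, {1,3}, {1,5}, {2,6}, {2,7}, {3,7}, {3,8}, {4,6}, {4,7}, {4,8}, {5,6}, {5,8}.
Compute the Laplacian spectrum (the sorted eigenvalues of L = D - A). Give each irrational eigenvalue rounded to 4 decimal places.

Reading degrees in the order [1, 2, 3, 4, 5, 6, 7, 8] gives [3, 3, 3, 3, 3, 3, 3, 3]; set D = diag(3, 3, 3, 3, 3, 3, 3, 3) and form L = D - A. Diagonalising L (or applying a numerical eigensolver to the 8x8 matrix) gives the spectrum above. The single zero eigenvalue shows the graph is connected. The largest eigenvalue, 6, is at most the vertex count 8.

[0, 2, 2, 2, 4, 4, 4, 6]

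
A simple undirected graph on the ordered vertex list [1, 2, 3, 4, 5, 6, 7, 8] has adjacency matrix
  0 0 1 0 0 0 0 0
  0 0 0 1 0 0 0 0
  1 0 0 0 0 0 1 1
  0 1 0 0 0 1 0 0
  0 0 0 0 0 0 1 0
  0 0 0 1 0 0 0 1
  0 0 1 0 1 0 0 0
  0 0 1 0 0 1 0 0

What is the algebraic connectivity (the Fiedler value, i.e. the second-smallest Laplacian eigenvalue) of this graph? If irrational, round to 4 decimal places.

Each diagonal entry of L is the vertex degree and each off-diagonal entry is -1 where an edge is present, 0 otherwise; in the order [1, 2, 3, 4, 5, 6, 7, 8] the diagonal is [1, 1, 3, 2, 1, 2, 2, 2]. Computing the eigenvalues of L and sorting gives [0, 0.1864, 0.5858, 1, 2, 2.4707, 3.4142, 4.3429]. The Fiedler value lambda_2 = 0.1864 is strictly positive, so the graph is connected. By the matrix-tree theorem the graph has (1/8) * product of the nonzero eigenvalues = 1 spanning tree.

0.1864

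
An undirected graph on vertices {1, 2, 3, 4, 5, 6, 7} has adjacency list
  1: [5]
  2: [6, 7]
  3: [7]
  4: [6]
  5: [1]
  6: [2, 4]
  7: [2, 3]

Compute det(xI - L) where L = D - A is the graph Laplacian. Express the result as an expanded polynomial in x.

x^7 - 10x^6 + 37x^5 - 62x^4 + 45x^3 - 10x^2

Reading degrees in the order [1, 2, 3, 4, 5, 6, 7] gives [1, 2, 1, 1, 1, 2, 2]; set D = diag(1, 2, 1, 1, 1, 2, 2) and form L = D - A. L has integer entries, so p(x) = det(xI - L) has integer coefficients. Expanding the determinant yields x^7 - 10x^6 + 37x^5 - 62x^4 + 45x^3 - 10x^2. The constant term is 0 because L is singular (the all-ones vector lies in its kernel). There are 2 zeros in the spectrum, matching the 2 components. The eigenvalues sum to 10, which equals trace(L) = 2|E|.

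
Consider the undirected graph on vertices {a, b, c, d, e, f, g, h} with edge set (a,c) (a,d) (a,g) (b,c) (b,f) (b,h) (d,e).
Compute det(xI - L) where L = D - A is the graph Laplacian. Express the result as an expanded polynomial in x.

With the vertex order [a, b, c, d, e, f, g, h], the degrees are [3, 3, 2, 2, 1, 1, 1, 1], giving D = diag(3, 3, 2, 2, 1, 1, 1, 1) and L = D - A. L has integer entries, so p(x) = det(xI - L) has integer coefficients. Expanding the determinant yields x^8 - 14x^7 + 76x^6 - 204x^5 + 288x^4 - 210x^3 + 71x^2 - 8x. The coefficient of x^7 equals -trace(L) = -14, matching the sum of degrees. The largest eigenvalue, 4.4763, is at most the vertex count 8. By the matrix-tree theorem the graph has (1/8) * product of the nonzero eigenvalues = 1 spanning tree.

x^8 - 14x^7 + 76x^6 - 204x^5 + 288x^4 - 210x^3 + 71x^2 - 8x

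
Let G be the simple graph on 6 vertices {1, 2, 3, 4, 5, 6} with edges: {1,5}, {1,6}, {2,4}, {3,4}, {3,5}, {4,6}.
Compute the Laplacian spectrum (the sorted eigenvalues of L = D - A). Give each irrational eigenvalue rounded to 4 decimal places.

With the vertex order [1, 2, 3, 4, 5, 6], the degrees are [2, 1, 2, 3, 2, 2], giving D = diag(2, 1, 2, 3, 2, 2) and L = D - A. L is symmetric positive semidefinite, so every eigenvalue is real and nonnegative. The single zero eigenvalue shows the graph is connected. There is one zero in the spectrum, matching the 1 component.

[0, 0.6972, 1.3820, 2, 3.6180, 4.3028]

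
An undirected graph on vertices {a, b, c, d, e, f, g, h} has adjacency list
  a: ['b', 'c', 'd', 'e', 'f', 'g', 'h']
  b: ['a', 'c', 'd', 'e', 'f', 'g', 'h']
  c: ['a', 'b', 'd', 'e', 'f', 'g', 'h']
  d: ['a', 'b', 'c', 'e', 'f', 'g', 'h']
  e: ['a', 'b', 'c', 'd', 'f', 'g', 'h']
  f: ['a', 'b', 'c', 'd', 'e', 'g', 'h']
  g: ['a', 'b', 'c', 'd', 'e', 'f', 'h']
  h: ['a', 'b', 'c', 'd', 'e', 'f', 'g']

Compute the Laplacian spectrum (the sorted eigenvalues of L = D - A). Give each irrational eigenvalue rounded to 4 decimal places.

[0, 8, 8, 8, 8, 8, 8, 8]

Reading degrees in the order [a, b, c, d, e, f, g, h] gives [7, 7, 7, 7, 7, 7, 7, 7]; set D = diag(7, 7, 7, 7, 7, 7, 7, 7) and form L = D - A. Since every row of L sums to 0, the all-ones vector is in the kernel and 0 is an eigenvalue. The single zero eigenvalue shows the graph is connected. By the matrix-tree theorem the graph has (1/8) * product of the nonzero eigenvalues = 262144 spanning trees. The largest eigenvalue, 8, is at most the vertex count 8.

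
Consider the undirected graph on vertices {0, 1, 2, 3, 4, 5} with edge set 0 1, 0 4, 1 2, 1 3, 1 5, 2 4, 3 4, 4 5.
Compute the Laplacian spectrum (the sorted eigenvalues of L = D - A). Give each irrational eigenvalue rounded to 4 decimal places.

Reading degrees in the order [0, 1, 2, 3, 4, 5] gives [2, 4, 2, 2, 4, 2]; set D = diag(2, 4, 2, 2, 4, 2) and form L = D - A. Diagonalising L (or applying a numerical eigensolver to the 6x6 matrix) gives the spectrum above. The largest eigenvalue, 6, is at most the vertex count 6.

[0, 2, 2, 2, 4, 6]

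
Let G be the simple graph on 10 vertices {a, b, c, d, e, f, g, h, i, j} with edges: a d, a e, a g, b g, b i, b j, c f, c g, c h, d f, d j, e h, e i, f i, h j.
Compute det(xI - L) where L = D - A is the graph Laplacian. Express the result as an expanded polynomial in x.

Reading degrees in the order [a, b, c, d, e, f, g, h, i, j] gives [3, 3, 3, 3, 3, 3, 3, 3, 3, 3]; set D = diag(3, 3, 3, 3, 3, 3, 3, 3, 3, 3) and form L = D - A. L has integer entries, so p(x) = det(xI - L) has integer coefficients. Expanding the determinant yields x^10 - 30x^9 + 390x^8 - 2880x^7 + 13305x^6 - 39882x^5 + 77640x^4 - 94800x^3 + 66000x^2 - 20000x. The coefficient of x^9 equals -trace(L) = -30, matching the sum of degrees. There is one zero in the spectrum, matching the 1 component.

x^10 - 30x^9 + 390x^8 - 2880x^7 + 13305x^6 - 39882x^5 + 77640x^4 - 94800x^3 + 66000x^2 - 20000x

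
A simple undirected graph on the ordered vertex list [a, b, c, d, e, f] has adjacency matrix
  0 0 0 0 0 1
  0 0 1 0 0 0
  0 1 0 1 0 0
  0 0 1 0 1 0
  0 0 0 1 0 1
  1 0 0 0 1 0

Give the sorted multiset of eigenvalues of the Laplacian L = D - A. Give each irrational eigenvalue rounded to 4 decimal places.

[0, 0.2679, 1, 2, 3, 3.7321]

With the vertex order [a, b, c, d, e, f], the degrees are [1, 1, 2, 2, 2, 2], giving D = diag(1, 1, 2, 2, 2, 2) and L = D - A. The multiplicity of 0 as a Laplacian eigenvalue equals the number of connected components. The eigenvalues sum to 10, which equals trace(L) = 2|E|.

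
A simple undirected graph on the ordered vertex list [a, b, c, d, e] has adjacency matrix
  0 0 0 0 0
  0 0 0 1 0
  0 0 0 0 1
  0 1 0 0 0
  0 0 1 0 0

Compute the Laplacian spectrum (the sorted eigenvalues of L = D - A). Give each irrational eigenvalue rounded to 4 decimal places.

Each diagonal entry of L is the vertex degree and each off-diagonal entry is -1 where an edge is present, 0 otherwise; in the order [a, b, c, d, e] the diagonal is [0, 1, 1, 1, 1]. Since every row of L sums to 0, the all-ones vector is in the kernel and 0 is an eigenvalue. The 3 zero eigenvalues correspond to the 3 connected components.

[0, 0, 0, 2, 2]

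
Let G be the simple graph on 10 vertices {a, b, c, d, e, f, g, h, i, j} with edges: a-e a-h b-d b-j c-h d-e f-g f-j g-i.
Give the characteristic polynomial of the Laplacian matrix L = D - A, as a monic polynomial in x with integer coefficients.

With the vertex order [a, b, c, d, e, f, g, h, i, j], the degrees are [2, 2, 1, 2, 2, 2, 2, 2, 1, 2], giving D = diag(2, 2, 1, 2, 2, 2, 2, 2, 1, 2) and L = D - A. L has integer entries, so p(x) = det(xI - L) has integer coefficients. Expanding the determinant yields x^10 - 18x^9 + 136x^8 - 560x^7 + 1365x^6 - 2002x^5 + 1716x^4 - 792x^3 + 165x^2 - 10x. The constant term is 0 because L is singular (the all-ones vector lies in its kernel). There is one zero in the spectrum, matching the 1 component.

x^10 - 18x^9 + 136x^8 - 560x^7 + 1365x^6 - 2002x^5 + 1716x^4 - 792x^3 + 165x^2 - 10x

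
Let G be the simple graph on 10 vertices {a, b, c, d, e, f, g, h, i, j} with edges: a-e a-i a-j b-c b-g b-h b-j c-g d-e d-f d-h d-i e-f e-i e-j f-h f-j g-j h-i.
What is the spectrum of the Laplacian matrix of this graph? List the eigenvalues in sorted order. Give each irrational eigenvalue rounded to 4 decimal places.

[0, 0.8410, 2.4371, 3.0715, 3.7342, 4.1429, 5.1949, 5.4806, 6.4738, 6.6240]

Each diagonal entry of L is the vertex degree and each off-diagonal entry is -1 where an edge is present, 0 otherwise; in the order [a, b, c, d, e, f, g, h, i, j] the diagonal is [3, 4, 2, 4, 5, 4, 3, 4, 4, 5]. L is symmetric positive semidefinite, so every eigenvalue is real and nonnegative. There is one zero in the spectrum, matching the 1 component.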